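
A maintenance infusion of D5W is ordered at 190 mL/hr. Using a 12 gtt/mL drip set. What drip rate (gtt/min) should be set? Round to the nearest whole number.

190 mL/hr ÷ 60 min/hr = 3.166667 mL/min
3.166667 mL/min × 12 gtt/mL = 38 gtt/min

38 gtt/min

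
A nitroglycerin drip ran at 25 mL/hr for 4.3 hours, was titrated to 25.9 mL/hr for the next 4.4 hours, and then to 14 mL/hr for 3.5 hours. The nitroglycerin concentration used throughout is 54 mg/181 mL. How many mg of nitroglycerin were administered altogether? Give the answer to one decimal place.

Concentration = 54 mg ÷ 181 mL = 0.2983425 mg/mL
Stage 1: 25 mL/hr × 4.3 hr = 107.5 mL → 107.5 mL × 0.2983425 mg/mL = 32.07182 mg
Stage 2: 25.9 mL/hr × 4.4 hr = 113.96 mL → 113.96 mL × 0.2983425 mg/mL = 33.99912 mg
Stage 3: 14 mL/hr × 3.5 hr = 49 mL → 49 mL × 0.2983425 mg/mL = 14.61878 mg
Total = 32.07182 + 33.99912 + 14.61878 = 80.68972 mg

80.7 mg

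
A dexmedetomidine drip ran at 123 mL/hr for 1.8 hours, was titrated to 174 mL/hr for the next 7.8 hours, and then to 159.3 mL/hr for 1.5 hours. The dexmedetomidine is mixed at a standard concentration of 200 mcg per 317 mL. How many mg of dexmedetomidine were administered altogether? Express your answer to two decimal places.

1.15 mg

Concentration = 200 mcg ÷ 317 mL = 0.6309148 mcg/mL
Stage 1: 123 mL/hr × 1.8 hr = 221.4 mL → 221.4 mL × 0.6309148 mcg/mL = 139.6845 mcg
Stage 2: 174 mL/hr × 7.8 hr = 1357.2 mL → 1357.2 mL × 0.6309148 mcg/mL = 856.2776 mcg
Stage 3: 159.3 mL/hr × 1.5 hr = 238.95 mL → 238.95 mL × 0.6309148 mcg/mL = 150.7571 mcg
Total = 139.6845 + 856.2776 + 150.7571 = 1146.719 mcg = 1.146719 mg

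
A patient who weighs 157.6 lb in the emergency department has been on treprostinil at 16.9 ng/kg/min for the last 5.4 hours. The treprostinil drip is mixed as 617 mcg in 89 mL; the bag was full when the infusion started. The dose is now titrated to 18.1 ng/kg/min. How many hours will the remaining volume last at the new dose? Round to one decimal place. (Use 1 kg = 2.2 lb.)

Initial rate:
Weight = 157.6 lb ÷ 2.2 lb/kg = 71.63636 kg
Dose = 16.9 ng/kg/min × 71.63636 kg = 1210.655 ng/min
1210.655 ng/min × 60 min/hr = 72639.27 ng/hr
Concentration = 617 mcg ÷ 89 mL = 6.932584 mcg/mL = 6932.584 ng/mL
Rate = 72639.27 ng/hr ÷ 6932.584 ng/mL = 10.47795 mL/hr
Volume infused so far = 10.47795 mL/hr × 5.4 hr = 56.58093 mL
Volume remaining = 89 − 56.58093 = 32.41907 mL
New rate:
Dose = 18.1 ng/kg/min × 71.63636 kg = 1296.618 ng/min
1296.618 ng/min × 60 min/hr = 77797.09 ng/hr
Rate = 77797.09 ng/hr ÷ 6932.584 ng/mL = 11.22195 mL/hr
Time remaining = 32.41907 mL ÷ 11.22195 mL/hr = 2.888899 hr

2.9 hours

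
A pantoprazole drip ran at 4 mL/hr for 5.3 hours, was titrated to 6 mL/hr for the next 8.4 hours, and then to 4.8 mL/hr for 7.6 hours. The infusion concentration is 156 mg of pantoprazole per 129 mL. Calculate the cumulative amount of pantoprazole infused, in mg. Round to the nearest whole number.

Concentration = 156 mg ÷ 129 mL = 1.209302 mg/mL
Stage 1: 4 mL/hr × 5.3 hr = 21.2 mL → 21.2 mL × 1.209302 mg/mL = 25.63721 mg
Stage 2: 6 mL/hr × 8.4 hr = 50.4 mL → 50.4 mL × 1.209302 mg/mL = 60.94884 mg
Stage 3: 4.8 mL/hr × 7.6 hr = 36.48 mL → 36.48 mL × 1.209302 mg/mL = 44.11535 mg
Total = 25.63721 + 60.94884 + 44.11535 = 130.7014 mg

131 mg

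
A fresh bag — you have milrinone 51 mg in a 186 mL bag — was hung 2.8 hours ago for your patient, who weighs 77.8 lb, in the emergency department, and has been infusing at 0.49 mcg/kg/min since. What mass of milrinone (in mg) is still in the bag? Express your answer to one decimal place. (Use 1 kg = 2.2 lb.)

48.1 mg

Weight = 77.8 lb ÷ 2.2 lb/kg = 35.36364 kg
Dose = 0.49 mcg/kg/min × 35.36364 kg = 17.32818 mcg/min
17.32818 mcg/min × 60 min/hr = 1039.691 mcg/hr
Concentration = 51 mg ÷ 186 mL = 0.2741935 mg/mL = 274.1935 mcg/mL
Rate = 1039.691 mcg/hr ÷ 274.1935 mcg/mL = 3.791814 mL/hr
Volume infused = 3.791814 mL/hr × 2.8 hr = 10.61708 mL
Volume remaining = 186 − 10.61708 = 175.3829 mL
Drug remaining = 175.3829 mL × 274.1935 mcg/mL = 48088.87 mcg = 48.08887 mg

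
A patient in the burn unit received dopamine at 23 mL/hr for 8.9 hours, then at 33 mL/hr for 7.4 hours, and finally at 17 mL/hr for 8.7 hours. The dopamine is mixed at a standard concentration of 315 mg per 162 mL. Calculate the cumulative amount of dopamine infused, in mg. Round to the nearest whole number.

Concentration = 315 mg ÷ 162 mL = 1.944444 mg/mL
Stage 1: 23 mL/hr × 8.9 hr = 204.7 mL → 204.7 mL × 1.944444 mg/mL = 398.0278 mg
Stage 2: 33 mL/hr × 7.4 hr = 244.2 mL → 244.2 mL × 1.944444 mg/mL = 474.8333 mg
Stage 3: 17 mL/hr × 8.7 hr = 147.9 mL → 147.9 mL × 1.944444 mg/mL = 287.5833 mg
Total = 398.0278 + 474.8333 + 287.5833 = 1160.444 mg

1160 mg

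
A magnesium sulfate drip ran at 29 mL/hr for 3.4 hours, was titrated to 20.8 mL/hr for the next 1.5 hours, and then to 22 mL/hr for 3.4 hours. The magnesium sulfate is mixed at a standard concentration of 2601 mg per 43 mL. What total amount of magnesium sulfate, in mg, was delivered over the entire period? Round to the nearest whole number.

Concentration = 2601 mg ÷ 43 mL = 60.48837 mg/mL
Stage 1: 29 mL/hr × 3.4 hr = 98.6 mL → 98.6 mL × 60.48837 mg/mL = 5964.153 mg
Stage 2: 20.8 mL/hr × 1.5 hr = 31.2 mL → 31.2 mL × 60.48837 mg/mL = 1887.237 mg
Stage 3: 22 mL/hr × 3.4 hr = 74.8 mL → 74.8 mL × 60.48837 mg/mL = 4524.53 mg
Total = 5964.153 + 1887.237 + 4524.53 = 12375.92 mg

12376 mg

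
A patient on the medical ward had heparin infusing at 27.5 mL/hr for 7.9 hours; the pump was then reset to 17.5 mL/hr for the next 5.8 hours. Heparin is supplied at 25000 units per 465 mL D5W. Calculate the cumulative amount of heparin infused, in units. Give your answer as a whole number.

Concentration = 25000 units ÷ 465 mL = 53.76344 units/mL
Stage 1: 27.5 mL/hr × 7.9 hr = 217.25 mL → 217.25 mL × 53.76344 units/mL = 11680.11 units
Stage 2: 17.5 mL/hr × 5.8 hr = 101.5 mL → 101.5 mL × 53.76344 units/mL = 5456.989 units
Total = 11680.11 + 5456.989 = 17137.1 units

17137 units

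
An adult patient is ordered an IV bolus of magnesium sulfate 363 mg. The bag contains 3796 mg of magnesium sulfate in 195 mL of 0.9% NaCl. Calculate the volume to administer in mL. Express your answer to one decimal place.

18.6 mL

Concentration = 3796 mg ÷ 195 mL = 19.46667 mg/mL
Volume = 363 mg ÷ 19.46667 mg/mL = 18.64726 mL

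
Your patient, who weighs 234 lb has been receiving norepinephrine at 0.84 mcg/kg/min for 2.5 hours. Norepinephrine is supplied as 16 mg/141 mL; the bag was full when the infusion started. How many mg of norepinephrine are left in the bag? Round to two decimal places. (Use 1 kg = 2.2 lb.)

2.60 mg

Weight = 234 lb ÷ 2.2 lb/kg = 106.3636 kg
Dose = 0.84 mcg/kg/min × 106.3636 kg = 89.34545 mcg/min
89.34545 mcg/min × 60 min/hr = 5360.727 mcg/hr
Concentration = 16 mg ÷ 141 mL = 0.1134752 mg/mL = 113.4752 mcg/mL
Rate = 5360.727 mcg/hr ÷ 113.4752 mcg/mL = 47.24141 mL/hr
Volume infused = 47.24141 mL/hr × 2.5 hr = 118.1035 mL
Volume remaining = 141 − 118.1035 = 22.89648 mL
Drug remaining = 22.89648 mL × 113.4752 mcg/mL = 2598.182 mcg = 2.598182 mg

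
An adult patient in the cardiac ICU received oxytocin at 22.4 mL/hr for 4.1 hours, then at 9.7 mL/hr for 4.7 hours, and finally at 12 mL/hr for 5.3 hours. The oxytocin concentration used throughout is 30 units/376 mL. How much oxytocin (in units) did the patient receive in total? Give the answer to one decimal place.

16.0 units

Concentration = 30 units ÷ 376 mL = 0.07978723 units/mL
Stage 1: 22.4 mL/hr × 4.1 hr = 91.84 mL → 91.84 mL × 0.07978723 units/mL = 7.32766 units
Stage 2: 9.7 mL/hr × 4.7 hr = 45.59 mL → 45.59 mL × 0.07978723 units/mL = 3.6375 units
Stage 3: 12 mL/hr × 5.3 hr = 63.6 mL → 63.6 mL × 0.07978723 units/mL = 5.074468 units
Total = 7.32766 + 3.6375 + 5.074468 = 16.03963 units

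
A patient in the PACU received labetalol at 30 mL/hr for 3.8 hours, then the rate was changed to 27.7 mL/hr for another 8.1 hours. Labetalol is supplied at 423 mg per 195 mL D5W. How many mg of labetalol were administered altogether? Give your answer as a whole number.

Concentration = 423 mg ÷ 195 mL = 2.169231 mg/mL
Stage 1: 30 mL/hr × 3.8 hr = 114 mL → 114 mL × 2.169231 mg/mL = 247.2923 mg
Stage 2: 27.7 mL/hr × 8.1 hr = 224.37 mL → 224.37 mL × 2.169231 mg/mL = 486.7103 mg
Total = 247.2923 + 486.7103 = 734.0026 mg

734 mg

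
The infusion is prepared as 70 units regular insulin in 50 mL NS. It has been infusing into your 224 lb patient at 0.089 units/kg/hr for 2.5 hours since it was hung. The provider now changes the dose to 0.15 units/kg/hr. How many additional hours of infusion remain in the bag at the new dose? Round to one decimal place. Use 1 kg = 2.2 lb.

Initial rate:
Weight = 224 lb ÷ 2.2 lb/kg = 101.8182 kg
Dose = 0.089 units/kg/hr × 101.8182 kg = 9.061818 units/hr
Concentration = 70 units ÷ 50 mL = 1.4 units/mL
Rate = 9.061818 units/hr ÷ 1.4 units/mL = 6.472727 mL/hr
Volume infused so far = 6.472727 mL/hr × 2.5 hr = 16.18182 mL
Volume remaining = 50 − 16.18182 = 33.81818 mL
New rate:
Dose = 0.15 units/kg/hr × 101.8182 kg = 15.27273 units/hr
Rate = 15.27273 units/hr ÷ 1.4 units/mL = 10.90909 mL/hr
Time remaining = 33.81818 mL ÷ 10.90909 mL/hr = 3.1 hr

3.1 hours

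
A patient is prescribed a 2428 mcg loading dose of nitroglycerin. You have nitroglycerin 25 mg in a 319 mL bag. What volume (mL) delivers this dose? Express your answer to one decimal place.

31.0 mL

Concentration = 25 mg ÷ 319 mL = 0.07836991 mg/mL = 78.36991 mcg/mL
Volume = 2428 mcg ÷ 78.36991 mcg/mL = 30.98128 mL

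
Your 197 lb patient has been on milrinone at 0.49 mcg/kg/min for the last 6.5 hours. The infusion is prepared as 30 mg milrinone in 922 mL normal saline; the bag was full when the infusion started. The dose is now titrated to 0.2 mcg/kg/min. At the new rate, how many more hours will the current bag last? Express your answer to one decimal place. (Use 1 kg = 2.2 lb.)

12.0 hours

Initial rate:
Weight = 197 lb ÷ 2.2 lb/kg = 89.54545 kg
Dose = 0.49 mcg/kg/min × 89.54545 kg = 43.87727 mcg/min
43.87727 mcg/min × 60 min/hr = 2632.636 mcg/hr
Concentration = 30 mg ÷ 922 mL = 0.03253796 mg/mL = 32.53796 mcg/mL
Rate = 2632.636 mcg/hr ÷ 32.53796 mcg/mL = 80.90969 mL/hr
Volume infused so far = 80.90969 mL/hr × 6.5 hr = 525.913 mL
Volume remaining = 922 − 525.913 = 396.087 mL
New rate:
Dose = 0.2 mcg/kg/min × 89.54545 kg = 17.90909 mcg/min
17.90909 mcg/min × 60 min/hr = 1074.545 mcg/hr
Rate = 1074.545 mcg/hr ÷ 32.53796 mcg/mL = 33.02436 mL/hr
Time remaining = 396.087 mL ÷ 33.02436 mL/hr = 11.99378 hr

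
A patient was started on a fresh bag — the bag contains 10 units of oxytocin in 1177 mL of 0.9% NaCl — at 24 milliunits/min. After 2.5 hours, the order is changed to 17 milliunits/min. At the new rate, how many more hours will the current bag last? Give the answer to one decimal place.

Initial rate:
24 milliunits/min × 60 min/hr = 1440 milliunits/hr
Concentration = 10 units ÷ 1177 mL = 0.008496177 units/mL = 8.496177 milliunits/mL
Rate = 1440 milliunits/hr ÷ 8.496177 milliunits/mL = 169.488 mL/hr
Volume infused so far = 169.488 mL/hr × 2.5 hr = 423.72 mL
Volume remaining = 1177 − 423.72 = 753.28 mL
New rate:
17 milliunits/min × 60 min/hr = 1020 milliunits/hr
Rate = 1020 milliunits/hr ÷ 8.496177 milliunits/mL = 120.054 mL/hr
Time remaining = 753.28 mL ÷ 120.054 mL/hr = 6.27451 hr

6.3 hours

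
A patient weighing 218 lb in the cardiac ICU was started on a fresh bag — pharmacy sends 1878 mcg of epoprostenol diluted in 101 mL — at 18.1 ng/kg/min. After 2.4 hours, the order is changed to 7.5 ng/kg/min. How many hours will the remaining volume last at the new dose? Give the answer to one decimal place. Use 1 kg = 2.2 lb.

36.3 hours

Initial rate:
Weight = 218 lb ÷ 2.2 lb/kg = 99.09091 kg
Dose = 18.1 ng/kg/min × 99.09091 kg = 1793.545 ng/min
1793.545 ng/min × 60 min/hr = 107612.7 ng/hr
Concentration = 1878 mcg ÷ 101 mL = 18.59406 mcg/mL = 18594.06 ng/mL
Rate = 107612.7 ng/hr ÷ 18594.06 ng/mL = 5.787479 mL/hr
Volume infused so far = 5.787479 mL/hr × 2.4 hr = 13.88995 mL
Volume remaining = 101 − 13.88995 = 87.11005 mL
New rate:
Dose = 7.5 ng/kg/min × 99.09091 kg = 743.1818 ng/min
743.1818 ng/min × 60 min/hr = 44590.91 ng/hr
Rate = 44590.91 ng/hr ÷ 18594.06 ng/mL = 2.398127 mL/hr
Time remaining = 87.11005 mL ÷ 2.398127 mL/hr = 36.32421 hr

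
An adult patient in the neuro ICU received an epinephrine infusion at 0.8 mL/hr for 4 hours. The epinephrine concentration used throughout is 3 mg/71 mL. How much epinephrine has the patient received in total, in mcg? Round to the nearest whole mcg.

135 mcg

Concentration = 3 mg ÷ 71 mL = 0.04225352 mg/mL = 42.25352 mcg/mL
Drug rate = 0.8 mL/hr × 42.25352 mcg/mL = 33.80282 mcg/hr
Total = 33.80282 mcg/hr × 4 hr = 135.2113 mcg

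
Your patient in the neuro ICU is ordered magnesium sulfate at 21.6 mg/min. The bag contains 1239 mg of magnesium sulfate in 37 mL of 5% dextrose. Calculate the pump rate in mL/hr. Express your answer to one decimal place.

38.7 mL/hr

21.6 mg/min × 60 min/hr = 1296 mg/hr
Concentration = 1239 mg ÷ 37 mL = 33.48649 mg/mL
Rate = 1296 mg/hr ÷ 33.48649 mg/mL = 38.70218 mL/hr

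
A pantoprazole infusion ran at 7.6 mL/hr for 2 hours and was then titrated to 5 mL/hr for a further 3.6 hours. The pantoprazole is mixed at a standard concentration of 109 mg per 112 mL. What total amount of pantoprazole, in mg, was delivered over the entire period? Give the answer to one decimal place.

32.3 mg

Concentration = 109 mg ÷ 112 mL = 0.9732143 mg/mL
Stage 1: 7.6 mL/hr × 2 hr = 15.2 mL → 15.2 mL × 0.9732143 mg/mL = 14.79286 mg
Stage 2: 5 mL/hr × 3.6 hr = 18 mL → 18 mL × 0.9732143 mg/mL = 17.51786 mg
Total = 14.79286 + 17.51786 = 32.31071 mg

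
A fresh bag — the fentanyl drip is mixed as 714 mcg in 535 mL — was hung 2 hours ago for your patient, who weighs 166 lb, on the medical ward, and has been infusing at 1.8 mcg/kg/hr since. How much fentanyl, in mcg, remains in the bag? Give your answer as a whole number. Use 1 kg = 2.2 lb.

442 mcg

Weight = 166 lb ÷ 2.2 lb/kg = 75.45455 kg
Dose = 1.8 mcg/kg/hr × 75.45455 kg = 135.8182 mcg/hr
Concentration = 714 mcg ÷ 535 mL = 1.334579 mcg/mL
Rate = 135.8182 mcg/hr ÷ 1.334579 mcg/mL = 101.7685 mL/hr
Volume infused = 101.7685 mL/hr × 2 hr = 203.5371 mL
Volume remaining = 535 − 203.5371 = 331.4629 mL
Drug remaining = 331.4629 mL × 1.334579 mcg/mL = 442.3636 mcg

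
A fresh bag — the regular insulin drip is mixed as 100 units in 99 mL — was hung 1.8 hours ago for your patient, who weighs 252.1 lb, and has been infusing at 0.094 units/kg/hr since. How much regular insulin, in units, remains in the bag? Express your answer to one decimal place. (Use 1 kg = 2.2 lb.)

80.6 units

Weight = 252.1 lb ÷ 2.2 lb/kg = 114.5909 kg
Dose = 0.094 units/kg/hr × 114.5909 kg = 10.77155 units/hr
Concentration = 100 units ÷ 99 mL = 1.010101 units/mL
Rate = 10.77155 units/hr ÷ 1.010101 units/mL = 10.66383 mL/hr
Volume infused = 10.66383 mL/hr × 1.8 hr = 19.19489 mL
Volume remaining = 99 − 19.19489 = 79.80511 mL
Drug remaining = 79.80511 mL × 1.010101 units/mL = 80.61122 units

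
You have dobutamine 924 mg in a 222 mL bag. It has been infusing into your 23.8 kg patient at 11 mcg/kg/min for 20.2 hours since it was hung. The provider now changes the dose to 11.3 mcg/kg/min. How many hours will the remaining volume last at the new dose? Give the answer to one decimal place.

Initial rate:
Dose = 11 mcg/kg/min × 23.8 kg = 261.8 mcg/min
261.8 mcg/min × 60 min/hr = 15708 mcg/hr
Concentration = 924 mg ÷ 222 mL = 4.162162 mg/mL = 4162.162 mcg/mL
Rate = 15708 mcg/hr ÷ 4162.162 mcg/mL = 3.774 mL/hr
Volume infused so far = 3.774 mL/hr × 20.2 hr = 76.2348 mL
Volume remaining = 222 − 76.2348 = 145.7652 mL
New rate:
Dose = 11.3 mcg/kg/min × 23.8 kg = 268.94 mcg/min
268.94 mcg/min × 60 min/hr = 16136.4 mcg/hr
Rate = 16136.4 mcg/hr ÷ 4162.162 mcg/mL = 3.876927 mL/hr
Time remaining = 145.7652 mL ÷ 3.876927 mL/hr = 37.59813 hr

37.6 hours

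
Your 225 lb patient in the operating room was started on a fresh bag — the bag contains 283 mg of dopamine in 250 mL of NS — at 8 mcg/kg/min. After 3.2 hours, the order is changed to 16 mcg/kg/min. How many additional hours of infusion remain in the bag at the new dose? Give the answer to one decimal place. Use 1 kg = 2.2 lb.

Initial rate:
Weight = 225 lb ÷ 2.2 lb/kg = 102.2727 kg
Dose = 8 mcg/kg/min × 102.2727 kg = 818.1818 mcg/min
818.1818 mcg/min × 60 min/hr = 49090.91 mcg/hr
Concentration = 283 mg ÷ 250 mL = 1.132 mg/mL = 1132 mcg/mL
Rate = 49090.91 mcg/hr ÷ 1132 mcg/mL = 43.36653 mL/hr
Volume infused so far = 43.36653 mL/hr × 3.2 hr = 138.7729 mL
Volume remaining = 250 − 138.7729 = 111.2271 mL
New rate:
Dose = 16 mcg/kg/min × 102.2727 kg = 1636.364 mcg/min
1636.364 mcg/min × 60 min/hr = 98181.82 mcg/hr
Rate = 98181.82 mcg/hr ÷ 1132 mcg/mL = 86.73305 mL/hr
Time remaining = 111.2271 mL ÷ 86.73305 mL/hr = 1.282407 hr

1.3 hours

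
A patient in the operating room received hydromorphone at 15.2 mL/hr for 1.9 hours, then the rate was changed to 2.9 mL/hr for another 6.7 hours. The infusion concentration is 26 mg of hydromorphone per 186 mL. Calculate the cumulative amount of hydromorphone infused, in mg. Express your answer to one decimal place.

6.8 mg

Concentration = 26 mg ÷ 186 mL = 0.1397849 mg/mL
Stage 1: 15.2 mL/hr × 1.9 hr = 28.88 mL → 28.88 mL × 0.1397849 mg/mL = 4.036989 mg
Stage 2: 2.9 mL/hr × 6.7 hr = 19.43 mL → 19.43 mL × 0.1397849 mg/mL = 2.716022 mg
Total = 4.036989 + 2.716022 = 6.753011 mg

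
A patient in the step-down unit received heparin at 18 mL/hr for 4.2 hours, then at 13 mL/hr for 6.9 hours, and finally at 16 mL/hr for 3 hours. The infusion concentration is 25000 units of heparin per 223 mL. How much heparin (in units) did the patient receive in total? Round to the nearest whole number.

Concentration = 25000 units ÷ 223 mL = 112.1076 units/mL
Stage 1: 18 mL/hr × 4.2 hr = 75.6 mL → 75.6 mL × 112.1076 units/mL = 8475.336 units
Stage 2: 13 mL/hr × 6.9 hr = 89.7 mL → 89.7 mL × 112.1076 units/mL = 10056.05 units
Stage 3: 16 mL/hr × 3 hr = 48 mL → 48 mL × 112.1076 units/mL = 5381.166 units
Total = 8475.336 + 10056.05 + 5381.166 = 23912.56 units

23913 units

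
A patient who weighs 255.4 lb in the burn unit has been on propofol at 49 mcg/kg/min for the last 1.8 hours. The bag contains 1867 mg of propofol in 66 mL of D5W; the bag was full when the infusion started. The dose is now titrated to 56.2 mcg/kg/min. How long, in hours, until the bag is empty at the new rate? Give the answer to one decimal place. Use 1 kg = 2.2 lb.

3.2 hours

Initial rate:
Weight = 255.4 lb ÷ 2.2 lb/kg = 116.0909 kg
Dose = 49 mcg/kg/min × 116.0909 kg = 5688.455 mcg/min
5688.455 mcg/min × 60 min/hr = 341307.3 mcg/hr
Concentration = 1867 mg ÷ 66 mL = 28.28788 mg/mL = 28287.88 mcg/mL
Rate = 341307.3 mcg/hr ÷ 28287.88 mcg/mL = 12.0655 mL/hr
Volume infused so far = 12.0655 mL/hr × 1.8 hr = 21.71789 mL
Volume remaining = 66 − 21.71789 = 44.28211 mL
New rate:
Dose = 56.2 mcg/kg/min × 116.0909 kg = 6524.309 mcg/min
6524.309 mcg/min × 60 min/hr = 391458.5 mcg/hr
Rate = 391458.5 mcg/hr ÷ 28287.88 mcg/mL = 13.83838 mL/hr
Time remaining = 44.28211 mL ÷ 13.83838 mL/hr = 3.199948 hr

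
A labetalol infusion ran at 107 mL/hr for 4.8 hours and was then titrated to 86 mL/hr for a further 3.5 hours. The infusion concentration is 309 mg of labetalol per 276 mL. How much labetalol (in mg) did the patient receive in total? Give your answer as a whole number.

912 mg

Concentration = 309 mg ÷ 276 mL = 1.119565 mg/mL
Stage 1: 107 mL/hr × 4.8 hr = 513.6 mL → 513.6 mL × 1.119565 mg/mL = 575.0087 mg
Stage 2: 86 mL/hr × 3.5 hr = 301 mL → 301 mL × 1.119565 mg/mL = 336.9891 mg
Total = 575.0087 + 336.9891 = 911.9978 mg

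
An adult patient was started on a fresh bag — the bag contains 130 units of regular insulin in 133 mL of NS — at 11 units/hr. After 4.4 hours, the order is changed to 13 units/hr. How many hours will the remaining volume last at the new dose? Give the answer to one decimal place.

Initial rate:
Concentration = 130 units ÷ 133 mL = 0.9774436 units/mL
Rate = 11 units/hr ÷ 0.9774436 units/mL = 11.25385 mL/hr
Volume infused so far = 11.25385 mL/hr × 4.4 hr = 49.51692 mL
Volume remaining = 133 − 49.51692 = 83.48308 mL
New rate:
Rate = 13 units/hr ÷ 0.9774436 units/mL = 13.3 mL/hr
Time remaining = 83.48308 mL ÷ 13.3 mL/hr = 6.276923 hr

6.3 hours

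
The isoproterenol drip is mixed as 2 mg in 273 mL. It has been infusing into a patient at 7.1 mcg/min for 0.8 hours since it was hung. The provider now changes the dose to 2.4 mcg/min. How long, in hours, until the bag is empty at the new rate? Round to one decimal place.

Initial rate:
7.1 mcg/min × 60 min/hr = 426 mcg/hr
Concentration = 2 mg ÷ 273 mL = 0.007326007 mg/mL = 7.326007 mcg/mL
Rate = 426 mcg/hr ÷ 7.326007 mcg/mL = 58.149 mL/hr
Volume infused so far = 58.149 mL/hr × 0.8 hr = 46.5192 mL
Volume remaining = 273 − 46.5192 = 226.4808 mL
New rate:
2.4 mcg/min × 60 min/hr = 144 mcg/hr
Rate = 144 mcg/hr ÷ 7.326007 mcg/mL = 19.656 mL/hr
Time remaining = 226.4808 mL ÷ 19.656 mL/hr = 11.52222 hr

11.5 hours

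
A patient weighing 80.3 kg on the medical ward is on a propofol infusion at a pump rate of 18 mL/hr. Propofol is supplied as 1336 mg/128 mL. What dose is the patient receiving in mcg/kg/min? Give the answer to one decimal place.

39.0 mcg/kg/min

Concentration = 1336 mg ÷ 128 mL = 10.4375 mg/mL = 10437.5 mcg/mL
Drug rate = 18 mL/hr × 10437.5 mcg/mL = 187875 mcg/hr
187875 mcg/hr ÷ 60 min/hr = 3131.25 mcg/min
3131.25 mcg/min ÷ 80.3 kg = 38.9944 mcg/kg/min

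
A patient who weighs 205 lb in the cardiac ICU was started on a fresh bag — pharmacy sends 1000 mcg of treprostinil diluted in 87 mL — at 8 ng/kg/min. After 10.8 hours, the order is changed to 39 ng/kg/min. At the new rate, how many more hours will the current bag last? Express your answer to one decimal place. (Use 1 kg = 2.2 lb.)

2.4 hours

Initial rate:
Weight = 205 lb ÷ 2.2 lb/kg = 93.18182 kg
Dose = 8 ng/kg/min × 93.18182 kg = 745.4545 ng/min
745.4545 ng/min × 60 min/hr = 44727.27 ng/hr
Concentration = 1000 mcg ÷ 87 mL = 11.49425 mcg/mL = 11494.25 ng/mL
Rate = 44727.27 ng/hr ÷ 11494.25 ng/mL = 3.891273 mL/hr
Volume infused so far = 3.891273 mL/hr × 10.8 hr = 42.02575 mL
Volume remaining = 87 − 42.02575 = 44.97425 mL
New rate:
Dose = 39 ng/kg/min × 93.18182 kg = 3634.091 ng/min
3634.091 ng/min × 60 min/hr = 218045.5 ng/hr
Rate = 218045.5 ng/hr ÷ 11494.25 ng/mL = 18.96995 mL/hr
Time remaining = 44.97425 mL ÷ 18.96995 mL/hr = 2.370815 hr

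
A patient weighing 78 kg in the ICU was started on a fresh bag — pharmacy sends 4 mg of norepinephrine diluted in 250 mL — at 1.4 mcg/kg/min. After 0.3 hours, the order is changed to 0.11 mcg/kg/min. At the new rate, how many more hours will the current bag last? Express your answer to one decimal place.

Initial rate:
Dose = 1.4 mcg/kg/min × 78 kg = 109.2 mcg/min
109.2 mcg/min × 60 min/hr = 6552 mcg/hr
Concentration = 4 mg ÷ 250 mL = 0.016 mg/mL = 16 mcg/mL
Rate = 6552 mcg/hr ÷ 16 mcg/mL = 409.5 mL/hr
Volume infused so far = 409.5 mL/hr × 0.3 hr = 122.85 mL
Volume remaining = 250 − 122.85 = 127.15 mL
New rate:
Dose = 0.11 mcg/kg/min × 78 kg = 8.58 mcg/min
8.58 mcg/min × 60 min/hr = 514.8 mcg/hr
Rate = 514.8 mcg/hr ÷ 16 mcg/mL = 32.175 mL/hr
Time remaining = 127.15 mL ÷ 32.175 mL/hr = 3.951826 hr

4.0 hours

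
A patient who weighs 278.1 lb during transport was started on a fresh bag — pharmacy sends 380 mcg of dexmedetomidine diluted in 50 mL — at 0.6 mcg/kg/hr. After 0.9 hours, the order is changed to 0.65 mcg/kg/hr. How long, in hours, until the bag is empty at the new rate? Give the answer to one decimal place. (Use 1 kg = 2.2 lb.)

Initial rate:
Weight = 278.1 lb ÷ 2.2 lb/kg = 126.4091 kg
Dose = 0.6 mcg/kg/hr × 126.4091 kg = 75.84545 mcg/hr
Concentration = 380 mcg ÷ 50 mL = 7.6 mcg/mL
Rate = 75.84545 mcg/hr ÷ 7.6 mcg/mL = 9.979665 mL/hr
Volume infused so far = 9.979665 mL/hr × 0.9 hr = 8.981699 mL
Volume remaining = 50 − 8.981699 = 41.0183 mL
New rate:
Dose = 0.65 mcg/kg/hr × 126.4091 kg = 82.16591 mcg/hr
Rate = 82.16591 mcg/hr ÷ 7.6 mcg/mL = 10.8113 mL/hr
Time remaining = 41.0183 mL ÷ 10.8113 mL/hr = 3.79402 hr

3.8 hours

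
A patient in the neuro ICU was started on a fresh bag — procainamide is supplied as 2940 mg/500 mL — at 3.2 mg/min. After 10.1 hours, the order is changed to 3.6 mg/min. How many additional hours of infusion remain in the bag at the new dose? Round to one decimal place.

4.6 hours

Initial rate:
3.2 mg/min × 60 min/hr = 192 mg/hr
Concentration = 2940 mg ÷ 500 mL = 5.88 mg/mL
Rate = 192 mg/hr ÷ 5.88 mg/mL = 32.65306 mL/hr
Volume infused so far = 32.65306 mL/hr × 10.1 hr = 329.7959 mL
Volume remaining = 500 − 329.7959 = 170.2041 mL
New rate:
3.6 mg/min × 60 min/hr = 216 mg/hr
Rate = 216 mg/hr ÷ 5.88 mg/mL = 36.73469 mL/hr
Time remaining = 170.2041 mL ÷ 36.73469 mL/hr = 4.633333 hr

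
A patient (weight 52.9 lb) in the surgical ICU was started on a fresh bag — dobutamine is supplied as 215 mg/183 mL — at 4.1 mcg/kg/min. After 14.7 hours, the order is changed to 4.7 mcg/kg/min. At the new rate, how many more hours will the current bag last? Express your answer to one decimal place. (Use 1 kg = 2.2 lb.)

18.9 hours

Initial rate:
Weight = 52.9 lb ÷ 2.2 lb/kg = 24.04545 kg
Dose = 4.1 mcg/kg/min × 24.04545 kg = 98.58636 mcg/min
98.58636 mcg/min × 60 min/hr = 5915.182 mcg/hr
Concentration = 215 mg ÷ 183 mL = 1.174863 mg/mL = 1174.863 mcg/mL
Rate = 5915.182 mcg/hr ÷ 1174.863 mcg/mL = 5.034783 mL/hr
Volume infused so far = 5.034783 mL/hr × 14.7 hr = 74.01131 mL
Volume remaining = 183 − 74.01131 = 108.9887 mL
New rate:
Dose = 4.7 mcg/kg/min × 24.04545 kg = 113.0136 mcg/min
113.0136 mcg/min × 60 min/hr = 6780.818 mcg/hr
Rate = 6780.818 mcg/hr ÷ 1174.863 mcg/mL = 5.77158 mL/hr
Time remaining = 108.9887 mL ÷ 5.77158 mL/hr = 18.88368 hr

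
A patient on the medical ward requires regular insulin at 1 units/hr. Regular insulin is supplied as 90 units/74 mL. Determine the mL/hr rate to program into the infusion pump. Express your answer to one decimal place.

Concentration = 90 units ÷ 74 mL = 1.216216 units/mL
Rate = 1 units/hr ÷ 1.216216 units/mL = 0.8222222 mL/hr

0.8 mL/hr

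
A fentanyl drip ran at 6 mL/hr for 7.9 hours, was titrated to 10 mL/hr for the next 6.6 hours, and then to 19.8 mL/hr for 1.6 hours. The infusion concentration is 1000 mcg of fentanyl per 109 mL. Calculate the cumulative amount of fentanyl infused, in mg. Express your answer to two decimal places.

Concentration = 1000 mcg ÷ 109 mL = 9.174312 mcg/mL
Stage 1: 6 mL/hr × 7.9 hr = 47.4 mL → 47.4 mL × 9.174312 mcg/mL = 434.8624 mcg
Stage 2: 10 mL/hr × 6.6 hr = 66 mL → 66 mL × 9.174312 mcg/mL = 605.5046 mcg
Stage 3: 19.8 mL/hr × 1.6 hr = 31.68 mL → 31.68 mL × 9.174312 mcg/mL = 290.6422 mcg
Total = 434.8624 + 605.5046 + 290.6422 = 1331.009 mcg = 1.331009 mg

1.33 mg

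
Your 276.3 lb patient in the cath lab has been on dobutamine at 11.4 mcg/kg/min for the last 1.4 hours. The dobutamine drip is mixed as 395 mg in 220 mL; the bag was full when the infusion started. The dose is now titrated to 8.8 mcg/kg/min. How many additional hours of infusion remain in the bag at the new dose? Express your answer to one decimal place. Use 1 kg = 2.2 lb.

4.1 hours

Initial rate:
Weight = 276.3 lb ÷ 2.2 lb/kg = 125.5909 kg
Dose = 11.4 mcg/kg/min × 125.5909 kg = 1431.736 mcg/min
1431.736 mcg/min × 60 min/hr = 85904.18 mcg/hr
Concentration = 395 mg ÷ 220 mL = 1.795455 mg/mL = 1795.455 mcg/mL
Rate = 85904.18 mcg/hr ÷ 1795.455 mcg/mL = 47.84537 mL/hr
Volume infused so far = 47.84537 mL/hr × 1.4 hr = 66.98351 mL
Volume remaining = 220 − 66.98351 = 153.0165 mL
New rate:
Dose = 8.8 mcg/kg/min × 125.5909 kg = 1105.2 mcg/min
1105.2 mcg/min × 60 min/hr = 66312 mcg/hr
Rate = 66312 mcg/hr ÷ 1795.455 mcg/mL = 36.93327 mL/hr
Time remaining = 153.0165 mL ÷ 36.93327 mL/hr = 4.143053 hr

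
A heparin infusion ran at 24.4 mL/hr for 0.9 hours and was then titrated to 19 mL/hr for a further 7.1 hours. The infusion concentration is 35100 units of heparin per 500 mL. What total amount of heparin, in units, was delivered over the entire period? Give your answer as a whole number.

11012 units

Concentration = 35100 units ÷ 500 mL = 70.2 units/mL
Stage 1: 24.4 mL/hr × 0.9 hr = 21.96 mL → 21.96 mL × 70.2 units/mL = 1541.592 units
Stage 2: 19 mL/hr × 7.1 hr = 134.9 mL → 134.9 mL × 70.2 units/mL = 9469.98 units
Total = 1541.592 + 9469.98 = 11011.57 units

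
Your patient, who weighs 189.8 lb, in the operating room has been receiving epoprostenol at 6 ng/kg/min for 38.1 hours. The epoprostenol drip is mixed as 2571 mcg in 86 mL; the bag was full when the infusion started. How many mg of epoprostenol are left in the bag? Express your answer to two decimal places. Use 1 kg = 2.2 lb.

1.39 mg

Weight = 189.8 lb ÷ 2.2 lb/kg = 86.27273 kg
Dose = 6 ng/kg/min × 86.27273 kg = 517.6364 ng/min
517.6364 ng/min × 60 min/hr = 31058.18 ng/hr
Concentration = 2571 mcg ÷ 86 mL = 29.89535 mcg/mL = 29895.35 ng/mL
Rate = 31058.18 ng/hr ÷ 29895.35 ng/mL = 1.038897 mL/hr
Volume infused = 1.038897 mL/hr × 38.1 hr = 39.58197 mL
Volume remaining = 86 − 39.58197 = 46.41803 mL
Drug remaining = 46.41803 mL × 29895.35 ng/mL = 1387683 ng = 1.387683 mg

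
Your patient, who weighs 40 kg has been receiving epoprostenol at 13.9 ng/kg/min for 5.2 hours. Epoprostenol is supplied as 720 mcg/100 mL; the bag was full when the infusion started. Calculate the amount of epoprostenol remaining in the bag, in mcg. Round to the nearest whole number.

Dose = 13.9 ng/kg/min × 40 kg = 556 ng/min
556 ng/min × 60 min/hr = 33360 ng/hr
Concentration = 720 mcg ÷ 100 mL = 7.2 mcg/mL = 7200 ng/mL
Rate = 33360 ng/hr ÷ 7200 ng/mL = 4.633333 mL/hr
Volume infused = 4.633333 mL/hr × 5.2 hr = 24.09333 mL
Volume remaining = 100 − 24.09333 = 75.90667 mL
Drug remaining = 75.90667 mL × 7200 ng/mL = 546528 ng = 546.528 mcg

547 mcg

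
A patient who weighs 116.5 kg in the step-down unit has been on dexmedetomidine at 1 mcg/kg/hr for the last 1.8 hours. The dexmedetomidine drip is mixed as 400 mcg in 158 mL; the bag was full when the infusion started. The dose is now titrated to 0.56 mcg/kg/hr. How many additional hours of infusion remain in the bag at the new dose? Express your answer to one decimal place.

Initial rate:
Dose = 1 mcg/kg/hr × 116.5 kg = 116.5 mcg/hr
Concentration = 400 mcg ÷ 158 mL = 2.531646 mcg/mL
Rate = 116.5 mcg/hr ÷ 2.531646 mcg/mL = 46.0175 mL/hr
Volume infused so far = 46.0175 mL/hr × 1.8 hr = 82.8315 mL
Volume remaining = 158 − 82.8315 = 75.1685 mL
New rate:
Dose = 0.56 mcg/kg/hr × 116.5 kg = 65.24 mcg/hr
Rate = 65.24 mcg/hr ÷ 2.531646 mcg/mL = 25.7698 mL/hr
Time remaining = 75.1685 mL ÷ 25.7698 mL/hr = 2.916922 hr

2.9 hours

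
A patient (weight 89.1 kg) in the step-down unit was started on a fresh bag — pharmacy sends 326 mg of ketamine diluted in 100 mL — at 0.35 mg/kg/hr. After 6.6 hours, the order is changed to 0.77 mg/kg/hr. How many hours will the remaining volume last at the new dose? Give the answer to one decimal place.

Initial rate:
Dose = 0.35 mg/kg/hr × 89.1 kg = 31.185 mg/hr
Concentration = 326 mg ÷ 100 mL = 3.26 mg/mL
Rate = 31.185 mg/hr ÷ 3.26 mg/mL = 9.565951 mL/hr
Volume infused so far = 9.565951 mL/hr × 6.6 hr = 63.13528 mL
Volume remaining = 100 − 63.13528 = 36.86472 mL
New rate:
Dose = 0.77 mg/kg/hr × 89.1 kg = 68.607 mg/hr
Rate = 68.607 mg/hr ÷ 3.26 mg/mL = 21.04509 mL/hr
Time remaining = 36.86472 mL ÷ 21.04509 mL/hr = 1.751702 hr

1.8 hours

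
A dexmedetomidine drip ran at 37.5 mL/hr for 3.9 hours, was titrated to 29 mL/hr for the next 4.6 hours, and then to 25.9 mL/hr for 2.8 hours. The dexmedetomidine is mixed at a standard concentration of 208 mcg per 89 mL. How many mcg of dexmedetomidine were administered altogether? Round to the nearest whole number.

Concentration = 208 mcg ÷ 89 mL = 2.337079 mcg/mL
Stage 1: 37.5 mL/hr × 3.9 hr = 146.25 mL → 146.25 mL × 2.337079 mcg/mL = 341.7978 mcg
Stage 2: 29 mL/hr × 4.6 hr = 133.4 mL → 133.4 mL × 2.337079 mcg/mL = 311.7663 mcg
Stage 3: 25.9 mL/hr × 2.8 hr = 72.52 mL → 72.52 mL × 2.337079 mcg/mL = 169.4849 mcg
Total = 341.7978 + 311.7663 + 169.4849 = 823.049 mcg

823 mcg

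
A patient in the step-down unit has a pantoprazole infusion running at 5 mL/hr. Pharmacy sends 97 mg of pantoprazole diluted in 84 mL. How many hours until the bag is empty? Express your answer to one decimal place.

Duration = 84 mL ÷ 5 mL/hr = 16.8 hr

16.8 hours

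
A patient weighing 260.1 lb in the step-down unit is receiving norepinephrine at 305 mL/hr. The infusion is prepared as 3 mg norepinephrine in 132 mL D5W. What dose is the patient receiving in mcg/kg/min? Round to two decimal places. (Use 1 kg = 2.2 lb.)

Weight = 260.1 lb ÷ 2.2 lb/kg = 118.2273 kg
Concentration = 3 mg ÷ 132 mL = 0.02272727 mg/mL = 22.72727 mcg/mL
Drug rate = 305 mL/hr × 22.72727 mcg/mL = 6931.818 mcg/hr
6931.818 mcg/hr ÷ 60 min/hr = 115.5303 mcg/min
115.5303 mcg/min ÷ 118.2273 kg = 0.9771883 mcg/kg/min

0.98 mcg/kg/min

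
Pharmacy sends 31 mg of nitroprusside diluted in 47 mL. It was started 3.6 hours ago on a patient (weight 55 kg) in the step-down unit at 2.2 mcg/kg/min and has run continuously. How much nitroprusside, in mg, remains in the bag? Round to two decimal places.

Dose = 2.2 mcg/kg/min × 55 kg = 121 mcg/min
121 mcg/min × 60 min/hr = 7260 mcg/hr
Concentration = 31 mg ÷ 47 mL = 0.6595745 mg/mL = 659.5745 mcg/mL
Rate = 7260 mcg/hr ÷ 659.5745 mcg/mL = 11.0071 mL/hr
Volume infused = 11.0071 mL/hr × 3.6 hr = 39.62555 mL
Volume remaining = 47 − 39.62555 = 7.374452 mL
Drug remaining = 7.374452 mL × 659.5745 mcg/mL = 4864 mcg = 4.864 mg

4.86 mg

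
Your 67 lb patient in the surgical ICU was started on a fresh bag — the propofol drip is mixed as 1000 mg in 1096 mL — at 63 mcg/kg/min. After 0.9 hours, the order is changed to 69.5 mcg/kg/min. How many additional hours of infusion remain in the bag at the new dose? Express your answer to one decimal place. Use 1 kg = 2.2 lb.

7.1 hours

Initial rate:
Weight = 67 lb ÷ 2.2 lb/kg = 30.45455 kg
Dose = 63 mcg/kg/min × 30.45455 kg = 1918.636 mcg/min
1918.636 mcg/min × 60 min/hr = 115118.2 mcg/hr
Concentration = 1000 mg ÷ 1096 mL = 0.9124088 mg/mL = 912.4088 mcg/mL
Rate = 115118.2 mcg/hr ÷ 912.4088 mcg/mL = 126.1695 mL/hr
Volume infused so far = 126.1695 mL/hr × 0.9 hr = 113.5526 mL
Volume remaining = 1096 − 113.5526 = 982.4474 mL
New rate:
Dose = 69.5 mcg/kg/min × 30.45455 kg = 2116.591 mcg/min
2116.591 mcg/min × 60 min/hr = 126995.5 mcg/hr
Rate = 126995.5 mcg/hr ÷ 912.4088 mcg/mL = 139.187 mL/hr
Time remaining = 982.4474 mL ÷ 139.187 mL/hr = 7.05847 hr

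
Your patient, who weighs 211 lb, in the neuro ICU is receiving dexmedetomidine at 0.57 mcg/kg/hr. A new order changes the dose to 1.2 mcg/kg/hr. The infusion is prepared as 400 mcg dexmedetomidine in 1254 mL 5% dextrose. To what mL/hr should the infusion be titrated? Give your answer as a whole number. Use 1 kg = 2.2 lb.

Weight = 211 lb ÷ 2.2 lb/kg = 95.90909 kg
Dose = 1.2 mcg/kg/hr × 95.90909 kg = 115.0909 mcg/hr
Concentration = 400 mcg ÷ 1254 mL = 0.3189793 mcg/mL
Rate = 115.0909 mcg/hr ÷ 0.3189793 mcg/mL = 360.81 mL/hr

361 mL/hr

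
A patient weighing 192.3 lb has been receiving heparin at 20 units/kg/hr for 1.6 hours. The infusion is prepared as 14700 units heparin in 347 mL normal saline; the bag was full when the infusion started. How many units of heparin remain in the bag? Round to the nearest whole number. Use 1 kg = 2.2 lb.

Weight = 192.3 lb ÷ 2.2 lb/kg = 87.40909 kg
Dose = 20 units/kg/hr × 87.40909 kg = 1748.182 units/hr
Concentration = 14700 units ÷ 347 mL = 42.36311 units/mL
Rate = 1748.182 units/hr ÷ 42.36311 units/mL = 41.2666 mL/hr
Volume infused = 41.2666 mL/hr × 1.6 hr = 66.02657 mL
Volume remaining = 347 − 66.02657 = 280.9734 mL
Drug remaining = 280.9734 mL × 42.36311 units/mL = 11902.91 units

11903 units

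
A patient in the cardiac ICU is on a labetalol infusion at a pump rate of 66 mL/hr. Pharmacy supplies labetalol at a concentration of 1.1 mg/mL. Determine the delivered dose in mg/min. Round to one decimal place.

1.2 mg/min

Drug rate = 66 mL/hr × 1.1 mg/mL = 72.6 mg/hr
72.6 mg/hr ÷ 60 min/hr = 1.21 mg/min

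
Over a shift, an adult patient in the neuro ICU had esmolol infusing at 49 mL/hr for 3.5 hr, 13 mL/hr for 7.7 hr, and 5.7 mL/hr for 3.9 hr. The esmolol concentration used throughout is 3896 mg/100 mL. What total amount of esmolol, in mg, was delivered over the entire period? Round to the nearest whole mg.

11448 mg

Concentration = 3896 mg ÷ 100 mL = 38.96 mg/mL
Stage 1: 49 mL/hr × 3.5 hr = 171.5 mL → 171.5 mL × 38.96 mg/mL = 6681.64 mg
Stage 2: 13 mL/hr × 7.7 hr = 100.1 mL → 100.1 mL × 38.96 mg/mL = 3899.896 mg
Stage 3: 5.7 mL/hr × 3.9 hr = 22.23 mL → 22.23 mL × 38.96 mg/mL = 866.0808 mg
Total = 6681.64 + 3899.896 + 866.0808 = 11447.62 mg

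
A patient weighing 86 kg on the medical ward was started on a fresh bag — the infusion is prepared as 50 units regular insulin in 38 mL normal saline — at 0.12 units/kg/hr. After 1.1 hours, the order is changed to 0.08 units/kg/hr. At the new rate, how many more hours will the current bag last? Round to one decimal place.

5.6 hours

Initial rate:
Dose = 0.12 units/kg/hr × 86 kg = 10.32 units/hr
Concentration = 50 units ÷ 38 mL = 1.315789 units/mL
Rate = 10.32 units/hr ÷ 1.315789 units/mL = 7.8432 mL/hr
Volume infused so far = 7.8432 mL/hr × 1.1 hr = 8.62752 mL
Volume remaining = 38 − 8.62752 = 29.37248 mL
New rate:
Dose = 0.08 units/kg/hr × 86 kg = 6.88 units/hr
Rate = 6.88 units/hr ÷ 1.315789 units/mL = 5.2288 mL/hr
Time remaining = 29.37248 mL ÷ 5.2288 mL/hr = 5.617442 hr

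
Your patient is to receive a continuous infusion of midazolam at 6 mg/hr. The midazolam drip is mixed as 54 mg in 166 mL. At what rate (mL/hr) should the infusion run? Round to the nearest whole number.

18 mL/hr

Concentration = 54 mg ÷ 166 mL = 0.3253012 mg/mL
Rate = 6 mg/hr ÷ 0.3253012 mg/mL = 18.44444 mL/hr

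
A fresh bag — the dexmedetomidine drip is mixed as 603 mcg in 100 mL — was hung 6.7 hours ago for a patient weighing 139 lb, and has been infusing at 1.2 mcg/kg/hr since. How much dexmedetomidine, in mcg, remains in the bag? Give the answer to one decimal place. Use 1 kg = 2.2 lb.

95.0 mcg

Weight = 139 lb ÷ 2.2 lb/kg = 63.18182 kg
Dose = 1.2 mcg/kg/hr × 63.18182 kg = 75.81818 mcg/hr
Concentration = 603 mcg ÷ 100 mL = 6.03 mcg/mL
Rate = 75.81818 mcg/hr ÷ 6.03 mcg/mL = 12.5735 mL/hr
Volume infused = 12.5735 mL/hr × 6.7 hr = 84.24242 mL
Volume remaining = 100 − 84.24242 = 15.75758 mL
Drug remaining = 15.75758 mL × 6.03 mcg/mL = 95.01818 mcg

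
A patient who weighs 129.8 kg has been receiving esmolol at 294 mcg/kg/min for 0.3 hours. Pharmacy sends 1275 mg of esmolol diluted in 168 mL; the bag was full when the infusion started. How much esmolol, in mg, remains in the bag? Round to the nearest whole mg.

Dose = 294 mcg/kg/min × 129.8 kg = 38161.2 mcg/min
38161.2 mcg/min × 60 min/hr = 2289672 mcg/hr
Concentration = 1275 mg ÷ 168 mL = 7.589286 mg/mL = 7589.286 mcg/mL
Rate = 2289672 mcg/hr ÷ 7589.286 mcg/mL = 301.698 mL/hr
Volume infused = 301.698 mL/hr × 0.3 hr = 90.50939 mL
Volume remaining = 168 − 90.50939 = 77.49061 mL
Drug remaining = 77.49061 mL × 7589.286 mcg/mL = 588098.4 mcg = 588.0984 mg

588 mg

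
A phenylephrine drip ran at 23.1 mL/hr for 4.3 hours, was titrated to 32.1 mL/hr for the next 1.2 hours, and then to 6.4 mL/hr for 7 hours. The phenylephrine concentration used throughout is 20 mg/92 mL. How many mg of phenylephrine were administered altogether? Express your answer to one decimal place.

39.7 mg

Concentration = 20 mg ÷ 92 mL = 0.2173913 mg/mL
Stage 1: 23.1 mL/hr × 4.3 hr = 99.33 mL → 99.33 mL × 0.2173913 mg/mL = 21.59348 mg
Stage 2: 32.1 mL/hr × 1.2 hr = 38.52 mL → 38.52 mL × 0.2173913 mg/mL = 8.373913 mg
Stage 3: 6.4 mL/hr × 7 hr = 44.8 mL → 44.8 mL × 0.2173913 mg/mL = 9.73913 mg
Total = 21.59348 + 8.373913 + 9.73913 = 39.70652 mg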